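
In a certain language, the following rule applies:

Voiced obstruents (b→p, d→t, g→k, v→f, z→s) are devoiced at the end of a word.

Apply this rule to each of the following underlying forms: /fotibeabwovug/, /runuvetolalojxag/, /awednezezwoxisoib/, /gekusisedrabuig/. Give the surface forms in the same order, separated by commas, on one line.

/fotibeabwovug/: /g/ is a voiced obstruent in word-final position, so it devoices to [k]. → [fotibeabwovuk].
/runuvetolalojxag/: /g/ is a voiced obstruent in word-final position, so it devoices to [k]. → [runuvetolalojxak].
/awednezezwoxisoib/: /b/ is a voiced obstruent in word-final position, so it devoices to [p]. → [awednezezwoxisoip].
/gekusisedrabuig/: /g/ is a voiced obstruent in word-final position, so it devoices to [k]. → [gekusisedrabuik].

fotibeabwovuk, runuvetolalojxak, awednezezwoxisoip, gekusisedrabuik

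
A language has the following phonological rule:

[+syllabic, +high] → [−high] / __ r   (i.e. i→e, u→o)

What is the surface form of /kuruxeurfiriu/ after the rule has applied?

/u/ is a high vowel immediately before /r/, so it lowers to [o].
/u/ is a high vowel immediately before /r/, so it lowers to [o].
/i/ is a high vowel immediately before /r/, so it lowers to [e].
The other instances of /u/, /i/ do not occur in the required environment and remain unchanged.
Surface form: [koruxeorferiu].

koruxeorferiu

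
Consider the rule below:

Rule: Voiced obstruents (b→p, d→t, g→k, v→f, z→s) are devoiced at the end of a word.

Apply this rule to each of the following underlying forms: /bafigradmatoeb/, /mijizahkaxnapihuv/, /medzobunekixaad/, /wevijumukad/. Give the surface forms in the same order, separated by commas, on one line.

/bafigradmatoeb/: /b/ is a voiced obstruent in word-final position, so it devoices to [p]. → [bafigradmatoep].
/mijizahkaxnapihuv/: /v/ is a voiced obstruent in word-final position, so it devoices to [f]. → [mijizahkaxnapihuf].
/medzobunekixaad/: /d/ is a voiced obstruent in word-final position, so it devoices to [t]. → [medzobunekixaat].
/wevijumukad/: /d/ is a voiced obstruent in word-final position, so it devoices to [t]. → [wevijumukat].

bafigradmatoep, mijizahkaxnapihuf, medzobunekixaat, wevijumukat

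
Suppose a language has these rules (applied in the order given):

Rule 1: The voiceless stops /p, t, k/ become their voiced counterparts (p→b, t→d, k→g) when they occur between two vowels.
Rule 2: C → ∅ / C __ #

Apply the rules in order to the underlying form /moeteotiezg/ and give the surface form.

moedeodiez

Rule 1 (intervocalic voicing): /t/ is a voiceless stop between vowels /e/ and /e/, so it voices to [d]. /t/ is a voiceless stop between vowels /o/ and /i/, so it voices to [d]. /moeteotiezg/ → moedeodiezg.
Rule 2 (final cluster simplification): /g/ is the second consonant of a word-final cluster /zg/, so it deletes. /moedeodiezg/ → moedeodiez.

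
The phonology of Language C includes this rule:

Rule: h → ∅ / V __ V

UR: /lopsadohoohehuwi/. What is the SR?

lopsadoooeuwi

/h/ occurs between vowels /o/ and /o/, so it deletes.
/h/ occurs between vowels /o/ and /e/, so it deletes.
/h/ occurs between vowels /e/ and /u/, so it deletes.
Surface form: [lopsadoooeuwi].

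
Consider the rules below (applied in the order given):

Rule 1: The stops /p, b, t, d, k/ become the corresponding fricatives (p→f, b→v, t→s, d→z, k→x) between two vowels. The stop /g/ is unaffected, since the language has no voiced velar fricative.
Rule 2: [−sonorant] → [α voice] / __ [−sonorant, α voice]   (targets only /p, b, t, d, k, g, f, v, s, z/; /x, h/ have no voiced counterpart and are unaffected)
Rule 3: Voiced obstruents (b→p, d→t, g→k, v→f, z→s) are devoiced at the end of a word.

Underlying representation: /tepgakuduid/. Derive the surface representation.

tebgaxuzuit

Rule 1 (intervocalic spirantization): /k/ is a stop between vowels /a/ and /u/, so it spirantizes to the fricative [x]. /d/ is a stop between vowels /u/ and /u/, so it spirantizes to the fricative [z]. /tepgakuduid/ → tepgaxuzuid.
Rule 2 (regressive voicing assimilation): /p/ precedes the voiced obstruent /g/, so it voices to [b] by assimilation. /tepgaxuzuid/ → tebgaxuzuid.
Rule 3 (final devoicing): /d/ is a voiced obstruent in word-final position, so it devoices to [t]. /tebgaxuzuid/ → tebgaxuzuit.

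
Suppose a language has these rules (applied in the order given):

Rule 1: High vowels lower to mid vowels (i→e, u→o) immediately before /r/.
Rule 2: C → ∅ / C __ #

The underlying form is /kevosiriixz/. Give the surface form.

Rule 1 (pre-rhotic lowering): /i/ is a high vowel immediately before /r/, so it lowers to [e]. /kevosiriixz/ → kevoseriixz.
Rule 2 (final cluster simplification): /z/ is the second consonant of a word-final cluster /xz/, so it deletes. /kevoseriixz/ → kevoseriix.

kevoseriix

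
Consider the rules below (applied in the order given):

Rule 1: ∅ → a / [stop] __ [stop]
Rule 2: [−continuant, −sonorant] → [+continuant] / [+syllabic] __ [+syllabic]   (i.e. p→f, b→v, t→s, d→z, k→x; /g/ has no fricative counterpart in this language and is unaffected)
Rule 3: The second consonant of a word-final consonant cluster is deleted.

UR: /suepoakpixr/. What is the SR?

suefoaxafix

Rule 1 (stop-cluster a-epenthesis): /k/ and /p/ form a stop–stop cluster, so [a] is inserted between them. /suepoakpixr/ → suepoakapixr.
Rule 2 (intervocalic spirantization): /p/ is a stop between vowels /e/ and /o/, so it spirantizes to the fricative [f]. /k/ is a stop between vowels /a/ and /a/, so it spirantizes to the fricative [x]. /p/ is a stop between vowels /a/ and /i/, so it spirantizes to the fricative [f]. /suepoakapixr/ → suefoaxafixr.
Rule 3 (final cluster simplification): /r/ is the second consonant of a word-final cluster /xr/, so it deletes. /suefoaxafixr/ → suefoaxafix.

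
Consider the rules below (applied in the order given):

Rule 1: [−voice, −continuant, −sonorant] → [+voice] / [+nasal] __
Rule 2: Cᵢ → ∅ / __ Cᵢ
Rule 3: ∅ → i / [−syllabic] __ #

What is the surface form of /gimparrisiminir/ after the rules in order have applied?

gimbarisiminiri

Rule 1 (post-nasal voicing): /p/ is a voiceless stop immediately after the nasal /m/, so it voices to [b]. /gimparrisiminir/ → gimbarrisiminir.
Rule 2 (degemination): /rr/ is a geminate; the first /r/ deletes. /gimbarrisiminir/ → gimbarisiminir.
Rule 3 (final i-epenthesis): the form ends in the consonant /r/, so [i] is inserted word-finally. /gimbarisiminir/ → gimbarisiminiri.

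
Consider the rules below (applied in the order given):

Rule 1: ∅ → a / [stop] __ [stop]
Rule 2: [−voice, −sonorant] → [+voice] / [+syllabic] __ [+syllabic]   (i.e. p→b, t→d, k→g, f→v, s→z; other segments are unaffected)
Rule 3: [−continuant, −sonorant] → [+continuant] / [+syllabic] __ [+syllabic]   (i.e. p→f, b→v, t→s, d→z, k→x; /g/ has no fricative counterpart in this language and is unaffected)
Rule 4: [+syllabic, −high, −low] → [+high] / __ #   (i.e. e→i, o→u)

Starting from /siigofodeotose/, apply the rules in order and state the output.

siigovozeozozi

Rule 1 (stop-cluster a-epenthesis): no segment meets the environment; /siigofodeotose/ is unchanged.
Rule 2 (intervocalic voicing): /f/ is a voiceless obstruent between vowels /o/ and /o/, so it voices to [v]. /t/ is a voiceless obstruent between vowels /o/ and /o/, so it voices to [d]. /s/ is a voiceless obstruent between vowels /o/ and /e/, so it voices to [z]. /siigofodeotose/ → siigovodeodoze.
Rule 3 (intervocalic spirantization): /d/ is a stop between vowels /o/ and /e/, so it spirantizes to the fricative [z]. /d/ is a stop between vowels /o/ and /o/, so it spirantizes to the fricative [z]. /siigovodeodoze/ → siigovozeozoze.
Rule 4 (final vowel raising): /e/ is a mid vowel in word-final position, so it raises to [i]. /siigovozeozoze/ → siigovozeozozi.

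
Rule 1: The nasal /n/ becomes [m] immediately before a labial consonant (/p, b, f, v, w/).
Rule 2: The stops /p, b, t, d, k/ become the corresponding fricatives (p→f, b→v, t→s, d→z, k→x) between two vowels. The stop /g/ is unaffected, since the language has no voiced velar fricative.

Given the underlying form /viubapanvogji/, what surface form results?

Rule 1 (nasal place assimilation): /n/ precedes the labial consonant /v/, so it assimilates in place to [m]. /viubapanvogji/ → viubapamvogji.
Rule 2 (intervocalic spirantization): /b/ is a stop between vowels /u/ and /a/, so it spirantizes to the fricative [v]. /p/ is a stop between vowels /a/ and /a/, so it spirantizes to the fricative [f]. /viubapamvogji/ → viuvafamvogji.

viuvafamvogji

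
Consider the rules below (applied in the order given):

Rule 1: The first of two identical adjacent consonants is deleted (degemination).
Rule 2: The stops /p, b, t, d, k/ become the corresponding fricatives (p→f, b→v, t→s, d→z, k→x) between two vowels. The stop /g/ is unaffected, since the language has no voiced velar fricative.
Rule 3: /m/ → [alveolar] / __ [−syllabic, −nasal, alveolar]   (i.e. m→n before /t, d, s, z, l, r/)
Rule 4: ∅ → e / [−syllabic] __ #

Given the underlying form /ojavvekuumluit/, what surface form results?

Rule 1 (degemination): /vv/ is a geminate; the first /v/ deletes. /ojavvekuumluit/ → ojavekuumluit.
Rule 2 (intervocalic spirantization): /k/ is a stop between vowels /e/ and /u/, so it spirantizes to the fricative [x]. /ojavekuumluit/ → ojavexuumluit.
Rule 3 (nasal place assimilation): /m/ precedes the alveolar consonant /l/, so it assimilates in place to [n]. /ojavexuumluit/ → ojavexuunluit.
Rule 4 (final e-epenthesis): the form ends in the consonant /t/, so [e] is inserted word-finally. /ojavexuunluit/ → ojavexuunluite.

ojavexuunluite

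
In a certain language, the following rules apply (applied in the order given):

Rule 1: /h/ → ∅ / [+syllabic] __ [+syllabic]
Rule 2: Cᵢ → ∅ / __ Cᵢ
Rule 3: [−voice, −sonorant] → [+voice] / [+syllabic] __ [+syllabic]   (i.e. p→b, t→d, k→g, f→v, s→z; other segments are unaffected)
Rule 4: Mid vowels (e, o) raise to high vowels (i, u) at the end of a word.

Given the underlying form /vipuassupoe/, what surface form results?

Rule 1 (intervocalic h-deletion): no segment meets the environment; /vipuassupoe/ is unchanged.
Rule 2 (degemination): /ss/ is a geminate; the first /s/ deletes. /vipuassupoe/ → vipuasupoe.
Rule 3 (intervocalic voicing): /p/ is a voiceless obstruent between vowels /i/ and /u/, so it voices to [b]. /s/ is a voiceless obstruent between vowels /a/ and /u/, so it voices to [z]. /p/ is a voiceless obstruent between vowels /u/ and /o/, so it voices to [b]. /vipuasupoe/ → vibuazuboe.
Rule 4 (final vowel raising): /e/ is a mid vowel in word-final position, so it raises to [i]. /vibuazuboe/ → vibuazuboi.

vibuazuboi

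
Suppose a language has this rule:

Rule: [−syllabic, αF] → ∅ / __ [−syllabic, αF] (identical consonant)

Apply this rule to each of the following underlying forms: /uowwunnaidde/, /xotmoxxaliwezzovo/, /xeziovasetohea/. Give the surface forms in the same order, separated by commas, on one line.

/uowwunnaidde/: /ww/ is a geminate; the first /w/ deletes. /nn/ is a geminate; the first /n/ deletes. /dd/ is a geminate; the first /d/ deletes. → [uowunaide].
/xotmoxxaliwezzovo/: /xx/ is a geminate; the first /x/ deletes. /zz/ is a geminate; the first /z/ deletes. → [xotmoxaliwezovo].
/xeziovasetohea/: the rule's environment is not met; surfaces unchanged as [xeziovasetohea].

uowunaide, xotmoxaliwezovo, xeziovasetohea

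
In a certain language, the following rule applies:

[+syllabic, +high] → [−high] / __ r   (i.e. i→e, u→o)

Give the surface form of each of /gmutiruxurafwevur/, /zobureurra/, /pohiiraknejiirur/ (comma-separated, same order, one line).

gmuteruxorafwevor, zoboreorra, pohieraknejieror

/gmutiruxurafwevur/: /i/ is a high vowel immediately before /r/, so it lowers to [e]. /u/ is a high vowel immediately before /r/, so it lowers to [o]. /u/ is a high vowel immediately before /r/, so it lowers to [o]. → [gmuteruxorafwevor].
/zobureurra/: /u/ is a high vowel immediately before /r/, so it lowers to [o]. /u/ is a high vowel immediately before /r/, so it lowers to [o]. → [zoboreorra].
/pohiiraknejiirur/: /i/ is a high vowel immediately before /r/, so it lowers to [e]. /i/ is a high vowel immediately before /r/, so it lowers to [e]. /u/ is a high vowel immediately before /r/, so it lowers to [o]. → [pohieraknejieror].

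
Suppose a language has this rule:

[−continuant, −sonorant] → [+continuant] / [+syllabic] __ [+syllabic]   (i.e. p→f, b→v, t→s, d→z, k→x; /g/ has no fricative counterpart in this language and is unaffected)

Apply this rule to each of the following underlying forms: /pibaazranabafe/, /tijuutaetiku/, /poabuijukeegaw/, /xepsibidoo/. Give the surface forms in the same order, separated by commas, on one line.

/pibaazranabafe/: /b/ is a stop between vowels /i/ and /a/, so it spirantizes to the fricative [v]. /b/ is a stop between vowels /a/ and /a/, so it spirantizes to the fricative [v]. → [pivaazranavafe].
/tijuutaetiku/: /t/ is a stop between vowels /u/ and /a/, so it spirantizes to the fricative [s]. /t/ is a stop between vowels /e/ and /i/, so it spirantizes to the fricative [s]. /k/ is a stop between vowels /i/ and /u/, so it spirantizes to the fricative [x]. → [tijuusaesixu].
/poabuijukeegaw/: /b/ is a stop between vowels /a/ and /u/, so it spirantizes to the fricative [v]. /k/ is a stop between vowels /u/ and /e/, so it spirantizes to the fricative [x]. → [poavuijuxeegaw].
/xepsibidoo/: /b/ is a stop between vowels /i/ and /i/, so it spirantizes to the fricative [v]. /d/ is a stop between vowels /i/ and /o/, so it spirantizes to the fricative [z]. → [xepsivizoo].

pivaazranavafe, tijuusaesixu, poavuijuxeegaw, xepsivizoo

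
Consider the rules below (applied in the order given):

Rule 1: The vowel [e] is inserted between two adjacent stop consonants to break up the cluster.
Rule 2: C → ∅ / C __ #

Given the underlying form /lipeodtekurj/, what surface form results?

Rule 1 (stop-cluster e-epenthesis): /d/ and /t/ form a stop–stop cluster, so [e] is inserted between them. /lipeodtekurj/ → lipeodetekurj.
Rule 2 (final cluster simplification): /j/ is the second consonant of a word-final cluster /rj/, so it deletes. /lipeodetekurj/ → lipeodetekur.

lipeodetekur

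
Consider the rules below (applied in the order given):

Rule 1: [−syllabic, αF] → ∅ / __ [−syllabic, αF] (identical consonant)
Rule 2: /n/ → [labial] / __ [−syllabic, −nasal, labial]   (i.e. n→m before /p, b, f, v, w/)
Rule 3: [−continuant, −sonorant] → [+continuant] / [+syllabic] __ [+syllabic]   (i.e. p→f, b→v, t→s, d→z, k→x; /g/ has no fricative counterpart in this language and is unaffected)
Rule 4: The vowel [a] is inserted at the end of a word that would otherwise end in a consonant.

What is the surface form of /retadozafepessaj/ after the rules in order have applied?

resazozafefesaja

Rule 1 (degemination): /ss/ is a geminate; the first /s/ deletes. /retadozafepessaj/ → retadozafepesaj.
Rule 2 (nasal place assimilation): no segment meets the environment; /retadozafepesaj/ is unchanged.
Rule 3 (intervocalic spirantization): /t/ is a stop between vowels /e/ and /a/, so it spirantizes to the fricative [s]. /d/ is a stop between vowels /a/ and /o/, so it spirantizes to the fricative [z]. /p/ is a stop between vowels /e/ and /e/, so it spirantizes to the fricative [f]. /retadozafepesaj/ → resazozafefesaj.
Rule 4 (final a-epenthesis): the form ends in the consonant /j/, so [a] is inserted word-finally. /resazozafefesaj/ → resazozafefesaja.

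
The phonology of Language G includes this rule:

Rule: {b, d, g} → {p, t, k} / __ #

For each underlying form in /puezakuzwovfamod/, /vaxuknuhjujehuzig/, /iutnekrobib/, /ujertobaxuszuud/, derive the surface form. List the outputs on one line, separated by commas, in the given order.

puezakuzwovfamot, vaxuknuhjujehuzik, iutnekrobip, ujertobaxuszuut

/puezakuzwovfamod/: /d/ is a voiced stop in word-final position, so it devoices to [t]. → [puezakuzwovfamot].
/vaxuknuhjujehuzig/: /g/ is a voiced stop in word-final position, so it devoices to [k]. → [vaxuknuhjujehuzik].
/iutnekrobib/: /b/ is a voiced stop in word-final position, so it devoices to [p]. → [iutnekrobip].
/ujertobaxuszuud/: /d/ is a voiced stop in word-final position, so it devoices to [t]. → [ujertobaxuszuut].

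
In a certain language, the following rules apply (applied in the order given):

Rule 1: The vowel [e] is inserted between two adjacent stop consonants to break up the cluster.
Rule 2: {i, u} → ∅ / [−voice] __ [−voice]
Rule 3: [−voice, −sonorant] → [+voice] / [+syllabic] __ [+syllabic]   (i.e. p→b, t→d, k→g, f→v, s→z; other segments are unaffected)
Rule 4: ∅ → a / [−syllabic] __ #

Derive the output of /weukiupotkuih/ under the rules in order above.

Rule 1 (stop-cluster e-epenthesis): /t/ and /k/ form a stop–stop cluster, so [e] is inserted between them. /weukiupotkuih/ → weukiupotekuih.
Rule 2 (high vowel syncope): no segment meets the environment; /weukiupotekuih/ is unchanged.
Rule 3 (intervocalic voicing): /k/ is a voiceless obstruent between vowels /u/ and /i/, so it voices to [g]. /p/ is a voiceless obstruent between vowels /u/ and /o/, so it voices to [b]. /t/ is a voiceless obstruent between vowels /o/ and /e/, so it voices to [d]. /k/ is a voiceless obstruent between vowels /e/ and /u/, so it voices to [g]. /weukiupotekuih/ → weugiubodeguih.
Rule 4 (final a-epenthesis): the form ends in the consonant /h/, so [a] is inserted word-finally. /weugiubodeguih/ → weugiubodeguiha.

weugiubodeguiha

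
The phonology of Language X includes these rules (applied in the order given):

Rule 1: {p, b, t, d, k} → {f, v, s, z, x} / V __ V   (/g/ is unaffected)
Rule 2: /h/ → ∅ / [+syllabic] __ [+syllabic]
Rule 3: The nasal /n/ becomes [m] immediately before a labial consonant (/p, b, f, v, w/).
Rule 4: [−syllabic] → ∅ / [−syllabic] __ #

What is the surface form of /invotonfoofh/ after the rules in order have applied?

imvosomfoof

Rule 1 (intervocalic spirantization): /t/ is a stop between vowels /o/ and /o/, so it spirantizes to the fricative [s]. /invotonfoofh/ → invosonfoofh.
Rule 2 (intervocalic h-deletion): no segment meets the environment; /invosonfoofh/ is unchanged.
Rule 3 (nasal place assimilation): /n/ precedes the labial consonant /v/, so it assimilates in place to [m]. /n/ precedes the labial consonant /f/, so it assimilates in place to [m]. /invosonfoofh/ → imvosomfoofh.
Rule 4 (final cluster simplification): /h/ is the second consonant of a word-final cluster /fh/, so it deletes. /imvosomfoofh/ → imvosomfoof.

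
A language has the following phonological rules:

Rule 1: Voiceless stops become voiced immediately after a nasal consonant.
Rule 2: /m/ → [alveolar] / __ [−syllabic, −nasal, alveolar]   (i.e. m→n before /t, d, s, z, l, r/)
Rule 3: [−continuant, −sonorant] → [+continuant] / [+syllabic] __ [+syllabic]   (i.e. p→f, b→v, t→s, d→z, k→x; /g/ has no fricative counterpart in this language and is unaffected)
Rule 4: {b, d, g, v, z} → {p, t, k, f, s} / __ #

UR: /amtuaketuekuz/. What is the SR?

anduaxesuexus

Rule 1 (post-nasal voicing): /t/ is a voiceless stop immediately after the nasal /m/, so it voices to [d]. /amtuaketuekuz/ → amduaketuekuz.
Rule 2 (nasal place assimilation): /m/ precedes the alveolar consonant /d/, so it assimilates in place to [n]. /amduaketuekuz/ → anduaketuekuz.
Rule 3 (intervocalic spirantization): /k/ is a stop between vowels /a/ and /e/, so it spirantizes to the fricative [x]. /t/ is a stop between vowels /e/ and /u/, so it spirantizes to the fricative [s]. /k/ is a stop between vowels /e/ and /u/, so it spirantizes to the fricative [x]. /anduaketuekuz/ → anduaxesuexuz.
Rule 4 (final devoicing): /z/ is a voiced obstruent in word-final position, so it devoices to [s]. /anduaxesuexuz/ → anduaxesuexus.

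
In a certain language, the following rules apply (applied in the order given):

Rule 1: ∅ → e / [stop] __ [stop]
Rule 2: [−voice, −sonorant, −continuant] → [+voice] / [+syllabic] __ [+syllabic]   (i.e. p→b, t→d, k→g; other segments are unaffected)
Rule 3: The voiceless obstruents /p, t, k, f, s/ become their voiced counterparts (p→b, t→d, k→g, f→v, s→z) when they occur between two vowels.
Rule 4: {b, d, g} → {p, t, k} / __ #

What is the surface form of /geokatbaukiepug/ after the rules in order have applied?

Rule 1 (stop-cluster e-epenthesis): /t/ and /b/ form a stop–stop cluster, so [e] is inserted between them. /geokatbaukiepug/ → geokatebaukiepug.
Rule 2 (intervocalic voicing): /k/ is a voiceless stop between vowels /o/ and /a/, so it voices to [g]. /t/ is a voiceless stop between vowels /a/ and /e/, so it voices to [d]. /k/ is a voiceless stop between vowels /u/ and /i/, so it voices to [g]. /p/ is a voiceless stop between vowels /e/ and /u/, so it voices to [b]. /geokatebaukiepug/ → geogadebaugiebug.
Rule 3 (intervocalic voicing): no segment meets the environment; /geogadebaugiebug/ is unchanged.
Rule 4 (final devoicing): /g/ is a voiced stop in word-final position, so it devoices to [k]. /geogadebaugiebug/ → geogadebaugiebuk.

geogadebaugiebuk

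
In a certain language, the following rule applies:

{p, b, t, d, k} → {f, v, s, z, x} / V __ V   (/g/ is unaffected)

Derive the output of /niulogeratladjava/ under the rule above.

No segment of /niulogeratladjava/ meets the structural description of the rule, so the form surfaces unchanged.

niulogeratladjava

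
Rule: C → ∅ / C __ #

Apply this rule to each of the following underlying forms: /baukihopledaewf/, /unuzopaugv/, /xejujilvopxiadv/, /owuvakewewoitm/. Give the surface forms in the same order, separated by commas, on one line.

/baukihopledaewf/: /f/ is the second consonant of a word-final cluster /wf/, so it deletes. → [baukihopledaew].
/unuzopaugv/: /v/ is the second consonant of a word-final cluster /gv/, so it deletes. → [unuzopaug].
/xejujilvopxiadv/: /v/ is the second consonant of a word-final cluster /dv/, so it deletes. → [xejujilvopxiad].
/owuvakewewoitm/: /m/ is the second consonant of a word-final cluster /tm/, so it deletes. → [owuvakewewoit].

baukihopledaew, unuzopaug, xejujilvopxiad, owuvakewewoit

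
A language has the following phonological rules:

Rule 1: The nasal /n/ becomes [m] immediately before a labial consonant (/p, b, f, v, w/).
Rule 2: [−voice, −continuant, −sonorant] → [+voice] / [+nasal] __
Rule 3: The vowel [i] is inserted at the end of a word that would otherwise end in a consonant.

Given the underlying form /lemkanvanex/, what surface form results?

Rule 1 (nasal place assimilation): /n/ precedes the labial consonant /v/, so it assimilates in place to [m]. /lemkanvanex/ → lemkamvanex.
Rule 2 (post-nasal voicing): /k/ is a voiceless stop immediately after the nasal /m/, so it voices to [g]. /lemkamvanex/ → lemgamvanex.
Rule 3 (final i-epenthesis): the form ends in the consonant /x/, so [i] is inserted word-finally. /lemgamvanex/ → lemgamvanexi.

lemgamvanexi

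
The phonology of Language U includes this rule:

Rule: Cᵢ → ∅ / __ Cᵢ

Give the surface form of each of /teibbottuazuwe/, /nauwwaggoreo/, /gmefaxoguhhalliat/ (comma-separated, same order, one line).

teibotuazuwe, nauwagoreo, gmefaxoguhaliat

/teibbottuazuwe/: /bb/ is a geminate; the first /b/ deletes. /tt/ is a geminate; the first /t/ deletes. → [teibotuazuwe].
/nauwwaggoreo/: /ww/ is a geminate; the first /w/ deletes. /gg/ is a geminate; the first /g/ deletes. → [nauwagoreo].
/gmefaxoguhhalliat/: /hh/ is a geminate; the first /h/ deletes. /ll/ is a geminate; the first /l/ deletes. → [gmefaxoguhaliat].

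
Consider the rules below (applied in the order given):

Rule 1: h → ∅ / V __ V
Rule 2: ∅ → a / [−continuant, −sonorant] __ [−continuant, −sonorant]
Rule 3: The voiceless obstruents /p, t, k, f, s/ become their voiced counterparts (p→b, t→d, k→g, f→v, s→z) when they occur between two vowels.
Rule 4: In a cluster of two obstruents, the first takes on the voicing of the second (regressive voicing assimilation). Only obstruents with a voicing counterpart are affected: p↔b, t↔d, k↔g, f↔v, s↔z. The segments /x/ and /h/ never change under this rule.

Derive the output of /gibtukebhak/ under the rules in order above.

Rule 1 (intervocalic h-deletion): no segment meets the environment; /gibtukebhak/ is unchanged.
Rule 2 (stop-cluster a-epenthesis): /b/ and /t/ form a stop–stop cluster, so [a] is inserted between them. /gibtukebhak/ → gibatukebhak.
Rule 3 (intervocalic voicing): /t/ is a voiceless obstruent between vowels /a/ and /u/, so it voices to [d]. /k/ is a voiceless obstruent between vowels /u/ and /e/, so it voices to [g]. /gibatukebhak/ → gibadugebhak.
Rule 4 (regressive voicing assimilation): /b/ precedes the voiceless obstruent /h/, so it devoices to [p] by assimilation. /gibadugebhak/ → gibadugephak.

gibadugephak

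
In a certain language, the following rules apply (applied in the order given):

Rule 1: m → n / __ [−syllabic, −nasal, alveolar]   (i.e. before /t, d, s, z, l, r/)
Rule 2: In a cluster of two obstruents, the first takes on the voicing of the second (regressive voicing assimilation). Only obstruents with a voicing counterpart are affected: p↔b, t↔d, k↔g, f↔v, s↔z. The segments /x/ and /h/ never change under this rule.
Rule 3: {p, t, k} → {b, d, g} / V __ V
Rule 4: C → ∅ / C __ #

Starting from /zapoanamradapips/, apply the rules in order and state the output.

Rule 1 (nasal place assimilation): /m/ precedes the alveolar consonant /r/, so it assimilates in place to [n]. /zapoanamradapips/ → zapoananradapips.
Rule 2 (regressive voicing assimilation): no segment meets the environment; /zapoananradapips/ is unchanged.
Rule 3 (intervocalic voicing): /p/ is a voiceless stop between vowels /a/ and /o/, so it voices to [b]. /p/ is a voiceless stop between vowels /a/ and /i/, so it voices to [b]. /zapoananradapips/ → zaboananradabips.
Rule 4 (final cluster simplification): /s/ is the second consonant of a word-final cluster /ps/, so it deletes. /zaboananradabips/ → zaboananradabip.

zaboananradabip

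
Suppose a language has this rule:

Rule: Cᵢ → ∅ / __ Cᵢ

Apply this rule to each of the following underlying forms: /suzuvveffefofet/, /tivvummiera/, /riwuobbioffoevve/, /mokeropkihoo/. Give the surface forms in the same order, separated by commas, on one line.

suzuvefefofet, tivumiera, riwuobiofoeve, mokeropkihoo

/suzuvveffefofet/: /vv/ is a geminate; the first /v/ deletes. /ff/ is a geminate; the first /f/ deletes. → [suzuvefefofet].
/tivvummiera/: /vv/ is a geminate; the first /v/ deletes. /mm/ is a geminate; the first /m/ deletes. → [tivumiera].
/riwuobbioffoevve/: /bb/ is a geminate; the first /b/ deletes. /ff/ is a geminate; the first /f/ deletes. /vv/ is a geminate; the first /v/ deletes. → [riwuobiofoeve].
/mokeropkihoo/: the rule's environment is not met; surfaces unchanged as [mokeropkihoo].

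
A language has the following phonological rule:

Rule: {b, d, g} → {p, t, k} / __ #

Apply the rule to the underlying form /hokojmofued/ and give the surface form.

hokojmofuet

/d/ is a voiced stop in word-final position, so it devoices to [t].
Surface form: [hokojmofuet].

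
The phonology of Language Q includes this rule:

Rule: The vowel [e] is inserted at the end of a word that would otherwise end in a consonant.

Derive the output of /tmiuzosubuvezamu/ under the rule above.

tmiuzosubuvezamu

No segment of /tmiuzosubuvezamu/ meets the structural description of the rule, so the form surfaces unchanged.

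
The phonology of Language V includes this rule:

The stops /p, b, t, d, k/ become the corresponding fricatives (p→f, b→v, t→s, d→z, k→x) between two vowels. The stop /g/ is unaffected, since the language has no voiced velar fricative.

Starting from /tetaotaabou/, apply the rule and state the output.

tesaosaavou

Scanning /tetaotaabou/: /t/ at position 1 is not in the conditioning environment; /t/ is a stop between vowels /e/ and /a/, so it spirantizes to the fricative [s]; /t/ is a stop between vowels /o/ and /a/, so it spirantizes to the fricative [s]; /b/ is a stop between vowels /a/ and /o/, so it spirantizes to the fricative [v].
Result: [tesaosaavou].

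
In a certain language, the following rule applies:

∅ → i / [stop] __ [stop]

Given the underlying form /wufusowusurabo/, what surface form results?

No segment of /wufusowusurabo/ meets the structural description of the rule, so the form surfaces unchanged.

wufusowusurabo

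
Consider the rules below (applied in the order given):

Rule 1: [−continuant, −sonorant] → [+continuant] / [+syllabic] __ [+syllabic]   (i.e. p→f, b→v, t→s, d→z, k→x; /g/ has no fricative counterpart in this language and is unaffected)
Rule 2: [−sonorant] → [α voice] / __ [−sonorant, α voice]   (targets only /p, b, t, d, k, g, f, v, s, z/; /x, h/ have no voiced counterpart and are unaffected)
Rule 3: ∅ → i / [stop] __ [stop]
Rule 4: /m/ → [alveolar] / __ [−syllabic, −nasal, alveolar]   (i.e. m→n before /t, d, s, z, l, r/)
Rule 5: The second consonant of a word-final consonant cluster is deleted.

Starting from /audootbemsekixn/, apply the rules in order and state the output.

Rule 1 (intervocalic spirantization): /d/ is a stop between vowels /u/ and /o/, so it spirantizes to the fricative [z]. /k/ is a stop between vowels /e/ and /i/, so it spirantizes to the fricative [x]. /audootbemsekixn/ → auzootbemsexixn.
Rule 2 (regressive voicing assimilation): /t/ precedes the voiced obstruent /b/, so it voices to [d] by assimilation. /auzootbemsexixn/ → auzoodbemsexixn.
Rule 3 (stop-cluster i-epenthesis): /d/ and /b/ form a stop–stop cluster, so [i] is inserted between them. /auzoodbemsexixn/ → auzoodibemsexixn.
Rule 4 (nasal place assimilation): /m/ precedes the alveolar consonant /s/, so it assimilates in place to [n]. /auzoodibemsexixn/ → auzoodibensexixn.
Rule 5 (final cluster simplification): /n/ is the second consonant of a word-final cluster /xn/, so it deletes. /auzoodibensexixn/ → auzoodibensexix.

auzoodibensexix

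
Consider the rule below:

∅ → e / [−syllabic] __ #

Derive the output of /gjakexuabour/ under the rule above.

the form ends in the consonant /r/, so [e] is inserted word-finally.
Surface form: [gjakexuaboure].

gjakexuaboure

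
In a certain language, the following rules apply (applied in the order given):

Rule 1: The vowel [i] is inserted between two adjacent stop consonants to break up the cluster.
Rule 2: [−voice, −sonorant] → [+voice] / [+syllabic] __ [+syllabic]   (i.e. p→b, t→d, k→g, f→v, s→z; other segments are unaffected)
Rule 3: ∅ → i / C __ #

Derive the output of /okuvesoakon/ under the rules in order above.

Rule 1 (stop-cluster i-epenthesis): no segment meets the environment; /okuvesoakon/ is unchanged.
Rule 2 (intervocalic voicing): /k/ is a voiceless obstruent between vowels /o/ and /u/, so it voices to [g]. /s/ is a voiceless obstruent between vowels /e/ and /o/, so it voices to [z]. /k/ is a voiceless obstruent between vowels /a/ and /o/, so it voices to [g]. /okuvesoakon/ → oguvezoagon.
Rule 3 (final i-epenthesis): the form ends in the consonant /n/, so [i] is inserted word-finally. /oguvezoagon/ → oguvezoagoni.

oguvezoagoni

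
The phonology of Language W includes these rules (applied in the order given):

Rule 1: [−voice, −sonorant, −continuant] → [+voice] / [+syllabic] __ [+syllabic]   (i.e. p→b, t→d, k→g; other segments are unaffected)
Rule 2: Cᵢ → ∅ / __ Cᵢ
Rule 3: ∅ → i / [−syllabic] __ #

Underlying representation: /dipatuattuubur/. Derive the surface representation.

dibaduatuuburi

Rule 1 (intervocalic voicing): /p/ is a voiceless stop between vowels /i/ and /a/, so it voices to [b]. /t/ is a voiceless stop between vowels /a/ and /u/, so it voices to [d]. /dipatuattuubur/ → dibaduattuubur.
Rule 2 (degemination): /tt/ is a geminate; the first /t/ deletes. /dibaduattuubur/ → dibaduatuubur.
Rule 3 (final i-epenthesis): the form ends in the consonant /r/, so [i] is inserted word-finally. /dibaduatuubur/ → dibaduatuuburi.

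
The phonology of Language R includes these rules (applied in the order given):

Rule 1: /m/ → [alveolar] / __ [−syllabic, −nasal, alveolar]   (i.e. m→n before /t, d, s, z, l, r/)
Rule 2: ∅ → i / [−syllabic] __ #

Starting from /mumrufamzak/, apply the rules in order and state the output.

Rule 1 (nasal place assimilation): /m/ precedes the alveolar consonant /r/, so it assimilates in place to [n]. /m/ precedes the alveolar consonant /z/, so it assimilates in place to [n]. /mumrufamzak/ → munrufanzak.
Rule 2 (final i-epenthesis): the form ends in the consonant /k/, so [i] is inserted word-finally. /munrufanzak/ → munrufanzaki.

munrufanzaki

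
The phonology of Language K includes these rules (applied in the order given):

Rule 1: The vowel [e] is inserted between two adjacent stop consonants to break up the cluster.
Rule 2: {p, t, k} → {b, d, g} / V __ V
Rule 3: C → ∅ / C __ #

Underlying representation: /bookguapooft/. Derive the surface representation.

boogeguaboof

Rule 1 (stop-cluster e-epenthesis): /k/ and /g/ form a stop–stop cluster, so [e] is inserted between them. /bookguapooft/ → bookeguapooft.
Rule 2 (intervocalic voicing): /k/ is a voiceless stop between vowels /o/ and /e/, so it voices to [g]. /p/ is a voiceless stop between vowels /a/ and /o/, so it voices to [b]. /bookeguapooft/ → boogeguabooft.
Rule 3 (final cluster simplification): /t/ is the second consonant of a word-final cluster /ft/, so it deletes. /boogeguabooft/ → boogeguaboof.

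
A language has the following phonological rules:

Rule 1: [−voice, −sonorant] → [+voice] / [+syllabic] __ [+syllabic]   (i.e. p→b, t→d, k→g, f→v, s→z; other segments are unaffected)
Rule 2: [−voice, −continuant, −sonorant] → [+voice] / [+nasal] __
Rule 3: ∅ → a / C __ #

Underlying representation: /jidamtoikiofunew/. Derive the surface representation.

jidamdoigiovunewa

Rule 1 (intervocalic voicing): /k/ is a voiceless obstruent between vowels /i/ and /i/, so it voices to [g]. /f/ is a voiceless obstruent between vowels /o/ and /u/, so it voices to [v]. /jidamtoikiofunew/ → jidamtoigiovunew.
Rule 2 (post-nasal voicing): /t/ is a voiceless stop immediately after the nasal /m/, so it voices to [d]. /jidamtoigiovunew/ → jidamdoigiovunew.
Rule 3 (final a-epenthesis): the form ends in the consonant /w/, so [a] is inserted word-finally. /jidamdoigiovunew/ → jidamdoigiovunewa.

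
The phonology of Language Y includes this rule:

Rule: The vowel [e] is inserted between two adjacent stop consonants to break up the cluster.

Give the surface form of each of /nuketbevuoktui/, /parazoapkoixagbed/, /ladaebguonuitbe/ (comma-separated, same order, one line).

nuketebevuoketui, parazoapekoixagebed, ladaebeguonuitebe

/nuketbevuoktui/: /t/ and /b/ form a stop–stop cluster, so [e] is inserted between them. /k/ and /t/ form a stop–stop cluster, so [e] is inserted between them. → [nuketebevuoketui].
/parazoapkoixagbed/: /p/ and /k/ form a stop–stop cluster, so [e] is inserted between them. /g/ and /b/ form a stop–stop cluster, so [e] is inserted between them. → [parazoapekoixagebed].
/ladaebguonuitbe/: /b/ and /g/ form a stop–stop cluster, so [e] is inserted between them. /t/ and /b/ form a stop–stop cluster, so [e] is inserted between them. → [ladaebeguonuitebe].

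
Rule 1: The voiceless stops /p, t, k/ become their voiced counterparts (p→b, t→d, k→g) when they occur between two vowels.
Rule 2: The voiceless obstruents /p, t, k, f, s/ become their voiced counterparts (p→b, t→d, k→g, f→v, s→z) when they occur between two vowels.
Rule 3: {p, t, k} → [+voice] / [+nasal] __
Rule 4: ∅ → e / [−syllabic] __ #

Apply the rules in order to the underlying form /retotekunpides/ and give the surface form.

redodegunbidese

Rule 1 (intervocalic voicing): /t/ is a voiceless stop between vowels /e/ and /o/, so it voices to [d]. /t/ is a voiceless stop between vowels /o/ and /e/, so it voices to [d]. /k/ is a voiceless stop between vowels /e/ and /u/, so it voices to [g]. /retotekunpides/ → redodegunpides.
Rule 2 (intervocalic voicing): no segment meets the environment; /redodegunpides/ is unchanged.
Rule 3 (post-nasal voicing): /p/ is a voiceless stop immediately after the nasal /n/, so it voices to [b]. /redodegunpides/ → redodegunbides.
Rule 4 (final e-epenthesis): the form ends in the consonant /s/, so [e] is inserted word-finally. /redodegunbides/ → redodegunbidese.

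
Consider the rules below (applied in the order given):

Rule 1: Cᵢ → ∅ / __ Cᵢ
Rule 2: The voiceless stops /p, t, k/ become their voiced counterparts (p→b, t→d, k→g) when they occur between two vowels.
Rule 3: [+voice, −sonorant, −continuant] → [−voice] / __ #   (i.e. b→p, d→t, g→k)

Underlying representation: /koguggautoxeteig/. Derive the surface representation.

Rule 1 (degemination): /gg/ is a geminate; the first /g/ deletes. /koguggautoxeteig/ → kogugautoxeteig.
Rule 2 (intervocalic voicing): /t/ is a voiceless stop between vowels /u/ and /o/, so it voices to [d]. /t/ is a voiceless stop between vowels /e/ and /e/, so it voices to [d]. /kogugautoxeteig/ → kogugaudoxedeig.
Rule 3 (final devoicing): /g/ is a voiced stop in word-final position, so it devoices to [k]. /kogugaudoxedeig/ → kogugaudoxedeik.

kogugaudoxedeik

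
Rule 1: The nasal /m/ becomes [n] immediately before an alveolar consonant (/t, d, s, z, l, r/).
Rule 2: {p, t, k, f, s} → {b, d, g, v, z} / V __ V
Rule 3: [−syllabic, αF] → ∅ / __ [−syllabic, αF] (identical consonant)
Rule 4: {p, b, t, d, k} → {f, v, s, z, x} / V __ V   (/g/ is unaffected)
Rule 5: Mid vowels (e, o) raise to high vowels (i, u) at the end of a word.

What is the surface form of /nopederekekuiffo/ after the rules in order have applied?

novezeregeguifu

Rule 1 (nasal place assimilation): no segment meets the environment; /nopederekekuiffo/ is unchanged.
Rule 2 (intervocalic voicing): /p/ is a voiceless obstruent between vowels /o/ and /e/, so it voices to [b]. /k/ is a voiceless obstruent between vowels /e/ and /e/, so it voices to [g]. /k/ is a voiceless obstruent between vowels /e/ and /u/, so it voices to [g]. /nopederekekuiffo/ → nobederegeguiffo.
Rule 3 (degemination): /ff/ is a geminate; the first /f/ deletes. /nobederegeguiffo/ → nobederegeguifo.
Rule 4 (intervocalic spirantization): /b/ is a stop between vowels /o/ and /e/, so it spirantizes to the fricative [v]. /d/ is a stop between vowels /e/ and /e/, so it spirantizes to the fricative [z]. /nobederegeguifo/ → novezeregeguifo.
Rule 5 (final vowel raising): /o/ is a mid vowel in word-final position, so it raises to [u]. /novezeregeguifo/ → novezeregeguifu.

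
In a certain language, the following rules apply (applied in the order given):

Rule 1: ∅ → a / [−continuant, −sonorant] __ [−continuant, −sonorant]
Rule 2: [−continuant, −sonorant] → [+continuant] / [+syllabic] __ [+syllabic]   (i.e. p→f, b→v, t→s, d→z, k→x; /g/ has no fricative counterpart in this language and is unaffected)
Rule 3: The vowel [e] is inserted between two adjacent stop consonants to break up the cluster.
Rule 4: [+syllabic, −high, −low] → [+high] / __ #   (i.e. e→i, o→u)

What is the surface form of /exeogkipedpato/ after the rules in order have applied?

Rule 1 (stop-cluster a-epenthesis): /g/ and /k/ form a stop–stop cluster, so [a] is inserted between them. /d/ and /p/ form a stop–stop cluster, so [a] is inserted between them. /exeogkipedpato/ → exeogakipedapato.
Rule 2 (intervocalic spirantization): /k/ is a stop between vowels /a/ and /i/, so it spirantizes to the fricative [x]. /p/ is a stop between vowels /i/ and /e/, so it spirantizes to the fricative [f]. /d/ is a stop between vowels /e/ and /a/, so it spirantizes to the fricative [z]. /p/ is a stop between vowels /a/ and /a/, so it spirantizes to the fricative [f]. /t/ is a stop between vowels /a/ and /o/, so it spirantizes to the fricative [s]. /exeogakipedapato/ → exeogaxifezafaso.
Rule 3 (stop-cluster e-epenthesis): no segment meets the environment; /exeogaxifezafaso/ is unchanged.
Rule 4 (final vowel raising): /o/ is a mid vowel in word-final position, so it raises to [u]. /exeogaxifezafaso/ → exeogaxifezafasu.

exeogaxifezafasu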